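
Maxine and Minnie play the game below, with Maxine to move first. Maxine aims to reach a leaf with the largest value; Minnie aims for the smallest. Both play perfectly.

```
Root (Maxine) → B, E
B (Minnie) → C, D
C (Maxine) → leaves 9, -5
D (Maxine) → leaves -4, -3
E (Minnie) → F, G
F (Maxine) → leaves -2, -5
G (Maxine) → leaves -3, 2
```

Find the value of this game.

-2

C (Maxine): max(9, -5) = 9
D (Maxine): max(-4, -3) = -3
B (Minnie): min(9, -3) = -3
F (Maxine): max(-2, -5) = -2
G (Maxine): max(-3, 2) = 2
E (Minnie): min(-2, 2) = -2
Root (Maxine): max(-3, -2) = -2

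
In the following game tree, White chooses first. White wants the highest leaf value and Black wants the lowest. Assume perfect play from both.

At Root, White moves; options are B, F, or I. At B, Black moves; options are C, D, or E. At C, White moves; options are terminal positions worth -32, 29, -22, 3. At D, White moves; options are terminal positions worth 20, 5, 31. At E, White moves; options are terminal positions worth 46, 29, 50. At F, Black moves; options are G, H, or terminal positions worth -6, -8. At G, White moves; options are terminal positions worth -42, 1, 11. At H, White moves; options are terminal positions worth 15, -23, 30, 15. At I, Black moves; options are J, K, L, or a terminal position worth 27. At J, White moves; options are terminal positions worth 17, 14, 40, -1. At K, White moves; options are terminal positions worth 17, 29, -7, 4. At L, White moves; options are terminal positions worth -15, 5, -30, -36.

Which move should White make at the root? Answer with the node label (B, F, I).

B

C (White): max(-32, 29, -22, 3) = 29
D (White): max(20, 5, 31) = 31
E (White): max(46, 29, 50) = 50
B (Black): min(29, 31, 50) = 29
G (White): max(-42, 1, 11) = 11
H (White): max(15, -23, 30, 15) = 30
F (Black): min(11, 30, -6, -8) = -8
J (White): max(17, 14, 40, -1) = 40
K (White): max(17, 29, -7, 4) = 29
L (White): max(-15, 5, -30, -36) = 5
I (Black): min(40, 29, 5, 27) = 5
Root (White): max(29, -8, 5) = 29
White picks the child with the highest value: B (value 29).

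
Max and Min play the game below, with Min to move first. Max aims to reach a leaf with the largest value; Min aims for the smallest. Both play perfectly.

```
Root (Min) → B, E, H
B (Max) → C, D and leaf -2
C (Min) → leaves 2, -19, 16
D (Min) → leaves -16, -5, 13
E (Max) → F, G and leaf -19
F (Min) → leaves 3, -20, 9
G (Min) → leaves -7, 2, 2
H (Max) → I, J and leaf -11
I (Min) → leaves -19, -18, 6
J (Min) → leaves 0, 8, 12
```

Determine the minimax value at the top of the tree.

-7

C (Min): min(2, -19, 16) = -19
D (Min): min(-16, -5, 13) = -16
B (Max): max(-19, -16, -2) = -2
F (Min): min(3, -20, 9) = -20
G (Min): min(-7, 2, 2) = -7
E (Max): max(-20, -7, -19) = -7
I (Min): min(-19, -18, 6) = -19
J (Min): min(0, 8, 12) = 0
H (Max): max(-19, 0, -11) = 0
Root (Min): min(-2, -7, 0) = -7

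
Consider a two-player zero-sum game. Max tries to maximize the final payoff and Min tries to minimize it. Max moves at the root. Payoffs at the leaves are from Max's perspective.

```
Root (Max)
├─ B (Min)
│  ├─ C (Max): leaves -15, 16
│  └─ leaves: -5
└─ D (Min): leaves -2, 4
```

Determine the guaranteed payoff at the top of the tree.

-2

C (Max): max(-15, 16) = 16
B (Min): min(16, -5) = -5
D (Min): min(-2, 4) = -2
Root (Max): max(-5, -2) = -2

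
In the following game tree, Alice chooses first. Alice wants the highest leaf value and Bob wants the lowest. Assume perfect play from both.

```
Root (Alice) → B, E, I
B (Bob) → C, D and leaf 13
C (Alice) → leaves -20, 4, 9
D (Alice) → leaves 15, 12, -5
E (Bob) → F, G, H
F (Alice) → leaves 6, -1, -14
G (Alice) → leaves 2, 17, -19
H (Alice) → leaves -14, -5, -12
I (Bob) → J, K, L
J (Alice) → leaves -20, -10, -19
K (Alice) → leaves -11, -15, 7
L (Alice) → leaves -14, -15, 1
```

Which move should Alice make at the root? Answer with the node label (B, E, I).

B

C (Alice): max(-20, 4, 9) = 9
D (Alice): max(15, 12, -5) = 15
B (Bob): min(9, 15, 13) = 9
F (Alice): max(6, -1, -14) = 6
G (Alice): max(2, 17, -19) = 17
H (Alice): max(-14, -5, -12) = -5
E (Bob): min(6, 17, -5) = -5
J (Alice): max(-20, -10, -19) = -10
K (Alice): max(-11, -15, 7) = 7
L (Alice): max(-14, -15, 1) = 1
I (Bob): min(-10, 7, 1) = -10
Root (Alice): max(9, -5, -10) = 9
Alice picks the child with the highest value: B (value 9).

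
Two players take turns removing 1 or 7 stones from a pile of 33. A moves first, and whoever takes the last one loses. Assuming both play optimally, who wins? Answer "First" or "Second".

Second

Mark each pile size as W (mover wins) or L (mover loses):
i:   0  1  2  3  4  5  6  7  8  9 10 11 12 13 14 15 16 17 18 19 20 21 22 23 24 25 26 27 28 29 30 31 32 33
     W  L  W  L  W  L  W  L  W  L  W  L  W  L  W  L  W  L  W  L  W  L  W  L  W  L  W  L  W  L  W  L  W  L
Position 33 is L, so the second player wins.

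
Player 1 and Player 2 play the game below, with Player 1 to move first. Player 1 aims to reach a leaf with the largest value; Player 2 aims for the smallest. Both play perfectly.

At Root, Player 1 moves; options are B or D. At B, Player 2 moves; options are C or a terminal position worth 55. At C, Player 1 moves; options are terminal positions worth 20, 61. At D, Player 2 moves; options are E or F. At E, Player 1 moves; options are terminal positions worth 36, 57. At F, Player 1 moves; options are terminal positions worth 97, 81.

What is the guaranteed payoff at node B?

C: max(20, 61) = 61
B: min(61, 55) = 55

55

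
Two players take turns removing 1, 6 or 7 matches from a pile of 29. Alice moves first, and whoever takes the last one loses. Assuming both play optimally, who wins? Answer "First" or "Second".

i:   0  1  2  3  4  5  6  7  8  9 10 11 12 13 14 15 16 17 18 19 20 21 22 23 24 25 26 27 28 29
     W  L  W  L  W  L  W  W  W  W  W  W  W  L  W  L  W  L  W  W  W  W  W  W  W  L  W  L  W  L
Position 29 is L, so the second player wins.

Second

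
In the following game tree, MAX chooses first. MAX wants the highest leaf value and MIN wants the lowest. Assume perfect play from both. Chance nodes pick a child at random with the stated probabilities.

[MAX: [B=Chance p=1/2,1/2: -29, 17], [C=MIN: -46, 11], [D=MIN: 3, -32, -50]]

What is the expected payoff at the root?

-6

B (Chance): 1/2·-29 + 1/2·17 = -6
C (MIN): min(-46, 11) = -46
D (MIN): min(3, -32, -50) = -50
Root (MAX): max(-6, -46, -50) = -6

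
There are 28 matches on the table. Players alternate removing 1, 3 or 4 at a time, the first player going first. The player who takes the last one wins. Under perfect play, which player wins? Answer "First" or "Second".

Second

i:   0  1  2  3  4  5  6  7  8  9 10 11 12 13 14 15 16 17 18 19 20 21 22 23 24 25 26 27 28
     L  W  L  W  W  W  W  L  W  L  W  W  W  W  L  W  L  W  W  W  W  L  W  L  W  W  W  W  L
Position 28 is L, so the second player wins.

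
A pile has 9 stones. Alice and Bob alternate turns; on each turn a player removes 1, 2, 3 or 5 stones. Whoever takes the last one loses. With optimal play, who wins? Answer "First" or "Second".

W/L table (W = player to move can force a win):
i:   0  1  2  3  4  5  6  7  8  9
     W  L  W  W  W  L  W  W  W  L
Position 9 is L, so the second player wins.

Second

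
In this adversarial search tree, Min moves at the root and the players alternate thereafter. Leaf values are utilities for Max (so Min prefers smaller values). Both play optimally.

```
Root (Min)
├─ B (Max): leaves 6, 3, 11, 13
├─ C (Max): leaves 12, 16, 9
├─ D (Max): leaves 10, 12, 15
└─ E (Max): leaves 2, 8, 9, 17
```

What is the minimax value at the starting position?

B (Max): max(6, 3, 11, 13) = 13
C (Max): max(12, 16, 9) = 16
D (Max): max(10, 12, 15) = 15
E (Max): max(2, 8, 9, 17) = 17
Root (Min): min(13, 16, 15, 17) = 13

13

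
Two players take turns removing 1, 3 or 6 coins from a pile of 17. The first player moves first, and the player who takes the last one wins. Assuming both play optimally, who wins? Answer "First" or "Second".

First

Positions where the player to move wins (W) vs loses (L):
i:   0  1  2  3  4  5  6  7  8  9 10 11 12 13 14 15 16 17
     L  W  L  W  L  W  W  W  W  L  W  L  W  L  W  W  W  W
Position 17 is W, so the first player wins.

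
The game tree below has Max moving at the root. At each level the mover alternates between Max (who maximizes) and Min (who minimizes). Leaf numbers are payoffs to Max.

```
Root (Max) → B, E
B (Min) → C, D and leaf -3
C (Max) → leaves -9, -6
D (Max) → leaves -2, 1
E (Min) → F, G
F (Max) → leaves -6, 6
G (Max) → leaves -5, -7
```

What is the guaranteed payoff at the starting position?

-5

C (Max): max(-9, -6) = -6
D (Max): max(-2, 1) = 1
B (Min): min(-6, 1, -3) = -6
F (Max): max(-6, 6) = 6
G (Max): max(-5, -7) = -5
E (Min): min(6, -5) = -5
Root (Max): max(-6, -5) = -5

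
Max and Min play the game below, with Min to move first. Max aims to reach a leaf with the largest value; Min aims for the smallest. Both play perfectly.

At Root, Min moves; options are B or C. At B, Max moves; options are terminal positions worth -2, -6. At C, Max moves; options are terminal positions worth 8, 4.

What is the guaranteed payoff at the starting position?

B (Max): max(-2, -6) = -2
C (Max): max(8, 4) = 8
Root (Min): min(-2, 8) = -2

-2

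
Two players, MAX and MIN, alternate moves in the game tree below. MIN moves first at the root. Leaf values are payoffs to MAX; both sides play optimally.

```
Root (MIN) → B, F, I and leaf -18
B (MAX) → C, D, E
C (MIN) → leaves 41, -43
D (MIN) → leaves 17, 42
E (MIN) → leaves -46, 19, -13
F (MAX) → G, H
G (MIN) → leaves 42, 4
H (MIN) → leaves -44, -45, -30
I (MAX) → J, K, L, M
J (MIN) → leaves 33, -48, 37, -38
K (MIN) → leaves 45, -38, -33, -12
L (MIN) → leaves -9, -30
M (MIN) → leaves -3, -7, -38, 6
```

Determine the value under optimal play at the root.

C (MIN): min(41, -43) = -43
D (MIN): min(17, 42) = 17
E (MIN): min(-46, 19, -13) = -46
B (MAX): max(-43, 17, -46) = 17
G (MIN): min(42, 4) = 4
H (MIN): min(-44, -45, -30) = -45
F (MAX): max(4, -45) = 4
J (MIN): min(33, -48, 37, -38) = -48
K (MIN): min(45, -38, -33, -12) = -38
L (MIN): min(-9, -30) = -30
M (MIN): min(-3, -7, -38, 6) = -38
I (MAX): max(-48, -38, -30, -38) = -30
Root (MIN): min(17, 4, -30, -18) = -30

-30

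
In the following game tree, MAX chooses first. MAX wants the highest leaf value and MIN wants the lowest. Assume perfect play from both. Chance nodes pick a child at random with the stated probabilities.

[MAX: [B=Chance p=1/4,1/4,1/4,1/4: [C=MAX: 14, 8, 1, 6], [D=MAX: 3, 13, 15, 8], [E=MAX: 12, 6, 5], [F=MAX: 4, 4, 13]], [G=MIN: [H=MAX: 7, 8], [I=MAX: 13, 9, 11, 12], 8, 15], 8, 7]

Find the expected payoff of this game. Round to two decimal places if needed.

13.5

C (MAX): max(14, 8, 1, 6) = 14
D (MAX): max(3, 13, 15, 8) = 15
E (MAX): max(12, 6, 5) = 12
F (MAX): max(4, 4, 13) = 13
B (Chance): 1/4·14 + 1/4·15 + 1/4·12 + 1/4·13 = 13.5
H (MAX): max(7, 8) = 8
I (MAX): max(13, 9, 11, 12) = 13
G (MIN): min(8, 13, 8, 15) = 8
Root (MAX): max(13.5, 8, 8, 7) = 13.5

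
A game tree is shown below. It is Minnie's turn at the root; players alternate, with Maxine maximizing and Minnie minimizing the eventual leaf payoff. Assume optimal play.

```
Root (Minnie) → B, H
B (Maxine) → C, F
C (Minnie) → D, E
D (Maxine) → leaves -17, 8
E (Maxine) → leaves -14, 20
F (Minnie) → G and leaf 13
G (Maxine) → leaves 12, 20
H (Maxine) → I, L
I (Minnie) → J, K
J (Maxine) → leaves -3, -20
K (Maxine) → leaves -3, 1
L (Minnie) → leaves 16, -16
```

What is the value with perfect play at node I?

J: max(-3, -20) = -3
K: max(-3, 1) = 1
I: min(-3, 1) = -3

-3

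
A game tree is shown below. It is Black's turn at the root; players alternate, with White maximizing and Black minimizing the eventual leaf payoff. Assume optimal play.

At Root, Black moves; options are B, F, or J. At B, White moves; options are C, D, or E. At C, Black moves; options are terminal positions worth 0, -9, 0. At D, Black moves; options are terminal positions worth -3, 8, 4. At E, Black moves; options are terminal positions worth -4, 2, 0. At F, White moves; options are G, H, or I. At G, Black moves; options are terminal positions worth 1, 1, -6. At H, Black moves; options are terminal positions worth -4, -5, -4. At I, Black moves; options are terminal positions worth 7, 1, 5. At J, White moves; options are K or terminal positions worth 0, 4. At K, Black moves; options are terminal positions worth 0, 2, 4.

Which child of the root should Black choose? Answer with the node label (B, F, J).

B

C (Black): min(0, -9, 0) = -9
D (Black): min(-3, 8, 4) = -3
E (Black): min(-4, 2, 0) = -4
B (White): max(-9, -3, -4) = -3
G (Black): min(1, 1, -6) = -6
H (Black): min(-4, -5, -4) = -5
I (Black): min(7, 1, 5) = 1
F (White): max(-6, -5, 1) = 1
K (Black): min(0, 2, 4) = 0
J (White): max(0, 0, 4) = 4
Root (Black): min(-3, 1, 4) = -3
Black picks the child with the lowest value: B (value -3).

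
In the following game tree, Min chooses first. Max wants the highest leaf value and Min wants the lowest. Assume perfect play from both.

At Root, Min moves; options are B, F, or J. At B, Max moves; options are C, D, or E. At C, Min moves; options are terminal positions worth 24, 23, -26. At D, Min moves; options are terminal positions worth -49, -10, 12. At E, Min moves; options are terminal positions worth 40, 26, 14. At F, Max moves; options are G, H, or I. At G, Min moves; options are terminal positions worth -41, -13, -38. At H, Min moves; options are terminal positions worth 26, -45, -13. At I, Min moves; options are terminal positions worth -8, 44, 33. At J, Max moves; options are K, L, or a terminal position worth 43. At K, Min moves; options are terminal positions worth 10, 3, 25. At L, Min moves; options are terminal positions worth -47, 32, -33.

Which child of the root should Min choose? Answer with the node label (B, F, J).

C (Min): min(24, 23, -26) = -26
D (Min): min(-49, -10, 12) = -49
E (Min): min(40, 26, 14) = 14
B (Max): max(-26, -49, 14) = 14
G (Min): min(-41, -13, -38) = -41
H (Min): min(26, -45, -13) = -45
I (Min): min(-8, 44, 33) = -8
F (Max): max(-41, -45, -8) = -8
K (Min): min(10, 3, 25) = 3
L (Min): min(-47, 32, -33) = -47
J (Max): max(3, -47, 43) = 43
Root (Min): min(14, -8, 43) = -8
Min picks the child with the lowest value: F (value -8).

F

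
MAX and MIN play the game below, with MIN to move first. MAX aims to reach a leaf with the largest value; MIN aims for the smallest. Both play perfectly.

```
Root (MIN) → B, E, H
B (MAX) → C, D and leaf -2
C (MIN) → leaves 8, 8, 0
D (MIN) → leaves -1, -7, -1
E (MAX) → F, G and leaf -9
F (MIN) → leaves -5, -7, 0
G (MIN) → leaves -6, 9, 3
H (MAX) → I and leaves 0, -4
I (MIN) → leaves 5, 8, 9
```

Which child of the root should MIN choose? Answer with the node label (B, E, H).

E

C (MIN): min(8, 8, 0) = 0
D (MIN): min(-1, -7, -1) = -7
B (MAX): max(0, -7, -2) = 0
F (MIN): min(-5, -7, 0) = -7
G (MIN): min(-6, 9, 3) = -6
E (MAX): max(-7, -6, -9) = -6
I (MIN): min(5, 8, 9) = 5
H (MAX): max(5, 0, -4) = 5
Root (MIN): min(0, -6, 5) = -6
MIN picks the child with the lowest value: E (value -6).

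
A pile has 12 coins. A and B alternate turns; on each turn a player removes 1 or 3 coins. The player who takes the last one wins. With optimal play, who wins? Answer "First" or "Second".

Second

W/L table (W = player to move can force a win):
i:   0  1  2  3  4  5  6  7  8  9 10 11 12
     L  W  L  W  L  W  L  W  L  W  L  W  L
Position 12 is L, so the second player wins.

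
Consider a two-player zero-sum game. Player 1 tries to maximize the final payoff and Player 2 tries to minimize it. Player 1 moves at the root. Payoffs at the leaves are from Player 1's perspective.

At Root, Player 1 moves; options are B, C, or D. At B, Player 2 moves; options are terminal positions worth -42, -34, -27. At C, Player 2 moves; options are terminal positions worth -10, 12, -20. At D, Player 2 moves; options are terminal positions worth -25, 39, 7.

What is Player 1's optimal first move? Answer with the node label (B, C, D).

B (Player 2): min(-42, -34, -27) = -42
C (Player 2): min(-10, 12, -20) = -20
D (Player 2): min(-25, 39, 7) = -25
Root (Player 1): max(-42, -20, -25) = -20
Player 1 picks the child with the highest value: C (value -20).

C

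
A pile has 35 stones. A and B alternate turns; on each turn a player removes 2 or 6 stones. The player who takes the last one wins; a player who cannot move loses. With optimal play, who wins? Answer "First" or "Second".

First

i:   0  1  2  3  4  5  6  7  8  9 10 11 12 13 14 15 16 17 18 19 20 21 22 23 24 25 26 27 28 29 30 31 32 33 34 35
     L  L  W  W  L  L  W  W  L  L  W  W  L  L  W  W  L  L  W  W  L  L  W  W  L  L  W  W  L  L  W  W  L  L  W  W
Position 35 is W, so the first player wins.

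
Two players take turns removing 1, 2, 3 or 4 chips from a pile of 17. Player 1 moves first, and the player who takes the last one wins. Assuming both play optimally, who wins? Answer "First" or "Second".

First

Positions where the player to move wins (W) vs loses (L):
i:   0  1  2  3  4  5  6  7  8  9 10 11 12 13 14 15 16 17
     L  W  W  W  W  L  W  W  W  W  L  W  W  W  W  L  W  W
Position 17 is W, so the first player wins.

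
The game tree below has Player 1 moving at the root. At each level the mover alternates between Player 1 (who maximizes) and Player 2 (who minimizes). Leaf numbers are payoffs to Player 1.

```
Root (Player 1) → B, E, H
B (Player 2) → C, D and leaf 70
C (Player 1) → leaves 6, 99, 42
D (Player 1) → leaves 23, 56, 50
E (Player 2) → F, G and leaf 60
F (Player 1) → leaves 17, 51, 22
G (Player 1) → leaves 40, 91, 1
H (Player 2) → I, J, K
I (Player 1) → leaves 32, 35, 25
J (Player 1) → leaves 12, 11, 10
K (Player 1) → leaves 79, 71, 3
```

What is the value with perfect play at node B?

C: max(6, 99, 42) = 99
D: max(23, 56, 50) = 56
B: min(99, 56, 70) = 56

56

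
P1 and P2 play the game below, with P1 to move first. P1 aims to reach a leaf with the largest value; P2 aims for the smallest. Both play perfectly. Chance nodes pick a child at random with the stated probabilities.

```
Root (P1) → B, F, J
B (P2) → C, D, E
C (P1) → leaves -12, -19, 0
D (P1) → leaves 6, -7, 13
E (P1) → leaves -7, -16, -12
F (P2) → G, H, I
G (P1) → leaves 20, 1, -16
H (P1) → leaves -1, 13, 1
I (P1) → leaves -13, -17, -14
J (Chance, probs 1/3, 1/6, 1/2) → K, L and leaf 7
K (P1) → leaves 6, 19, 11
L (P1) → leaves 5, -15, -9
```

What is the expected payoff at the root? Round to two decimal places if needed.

10.67

C (P1): max(-12, -19, 0) = 0
D (P1): max(6, -7, 13) = 13
E (P1): max(-7, -16, -12) = -7
B (P2): min(0, 13, -7) = -7
G (P1): max(20, 1, -16) = 20
H (P1): max(-1, 13, 1) = 13
I (P1): max(-13, -17, -14) = -13
F (P2): min(20, 13, -13) = -13
K (P1): max(6, 19, 11) = 19
L (P1): max(5, -15, -9) = 5
J (Chance): 1/3·19 + 1/6·5 + 1/2·7 = 10.67
Root (P1): max(-7, -13, 10.67) = 10.67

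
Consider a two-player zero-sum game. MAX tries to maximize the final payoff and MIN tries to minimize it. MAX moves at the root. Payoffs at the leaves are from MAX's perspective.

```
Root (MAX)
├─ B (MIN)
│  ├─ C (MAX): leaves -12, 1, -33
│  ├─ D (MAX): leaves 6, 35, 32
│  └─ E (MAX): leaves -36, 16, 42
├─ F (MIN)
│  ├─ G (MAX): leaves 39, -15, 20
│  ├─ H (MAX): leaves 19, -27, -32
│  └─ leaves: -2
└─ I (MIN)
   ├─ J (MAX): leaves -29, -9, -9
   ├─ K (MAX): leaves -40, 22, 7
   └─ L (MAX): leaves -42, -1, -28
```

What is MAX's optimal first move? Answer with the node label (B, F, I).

C (MAX): max(-12, 1, -33) = 1
D (MAX): max(6, 35, 32) = 35
E (MAX): max(-36, 16, 42) = 42
B (MIN): min(1, 35, 42) = 1
G (MAX): max(39, -15, 20) = 39
H (MAX): max(19, -27, -32) = 19
F (MIN): min(39, 19, -2) = -2
J (MAX): max(-29, -9, -9) = -9
K (MAX): max(-40, 22, 7) = 22
L (MAX): max(-42, -1, -28) = -1
I (MIN): min(-9, 22, -1) = -9
Root (MAX): max(1, -2, -9) = 1
MAX picks the child with the highest value: B (value 1).

B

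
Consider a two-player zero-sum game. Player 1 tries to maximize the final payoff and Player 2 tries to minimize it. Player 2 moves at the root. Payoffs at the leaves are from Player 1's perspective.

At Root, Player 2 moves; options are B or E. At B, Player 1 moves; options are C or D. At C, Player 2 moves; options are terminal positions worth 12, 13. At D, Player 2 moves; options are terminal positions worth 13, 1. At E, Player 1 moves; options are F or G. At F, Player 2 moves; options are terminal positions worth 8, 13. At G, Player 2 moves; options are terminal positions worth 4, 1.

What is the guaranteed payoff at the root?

8

C (Player 2): min(12, 13) = 12
D (Player 2): min(13, 1) = 1
B (Player 1): max(12, 1) = 12
F (Player 2): min(8, 13) = 8
G (Player 2): min(4, 1) = 1
E (Player 1): max(8, 1) = 8
Root (Player 2): min(12, 8) = 8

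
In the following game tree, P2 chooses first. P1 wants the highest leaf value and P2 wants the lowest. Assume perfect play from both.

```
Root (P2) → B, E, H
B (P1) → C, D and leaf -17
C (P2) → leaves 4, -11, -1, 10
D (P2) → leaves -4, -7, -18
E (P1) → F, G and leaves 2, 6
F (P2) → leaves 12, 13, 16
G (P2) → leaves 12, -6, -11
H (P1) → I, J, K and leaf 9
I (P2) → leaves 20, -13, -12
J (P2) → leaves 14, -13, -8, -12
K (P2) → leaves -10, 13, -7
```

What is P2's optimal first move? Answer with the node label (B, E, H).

B

C (P2): min(4, -11, -1, 10) = -11
D (P2): min(-4, -7, -18) = -18
B (P1): max(-11, -18, -17) = -11
F (P2): min(12, 13, 16) = 12
G (P2): min(12, -6, -11) = -11
E (P1): max(12, -11, 2, 6) = 12
I (P2): min(20, -13, -12) = -13
J (P2): min(14, -13, -8, -12) = -13
K (P2): min(-10, 13, -7) = -10
H (P1): max(-13, -13, -10, 9) = 9
Root (P2): min(-11, 12, 9) = -11
P2 picks the child with the lowest value: B (value -11).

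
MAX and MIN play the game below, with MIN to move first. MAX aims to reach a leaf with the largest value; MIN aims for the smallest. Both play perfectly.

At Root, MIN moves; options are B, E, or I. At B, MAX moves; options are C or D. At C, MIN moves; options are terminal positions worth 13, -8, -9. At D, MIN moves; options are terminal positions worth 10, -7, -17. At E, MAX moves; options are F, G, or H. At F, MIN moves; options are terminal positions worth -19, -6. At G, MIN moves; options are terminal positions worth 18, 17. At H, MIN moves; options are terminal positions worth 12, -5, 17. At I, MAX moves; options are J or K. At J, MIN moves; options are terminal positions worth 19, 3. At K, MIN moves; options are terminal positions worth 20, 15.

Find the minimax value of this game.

C (MIN): min(13, -8, -9) = -9
D (MIN): min(10, -7, -17) = -17
B (MAX): max(-9, -17) = -9
F (MIN): min(-19, -6) = -19
G (MIN): min(18, 17) = 17
H (MIN): min(12, -5, 17) = -5
E (MAX): max(-19, 17, -5) = 17
J (MIN): min(19, 3) = 3
K (MIN): min(20, 15) = 15
I (MAX): max(3, 15) = 15
Root (MIN): min(-9, 17, 15) = -9

-9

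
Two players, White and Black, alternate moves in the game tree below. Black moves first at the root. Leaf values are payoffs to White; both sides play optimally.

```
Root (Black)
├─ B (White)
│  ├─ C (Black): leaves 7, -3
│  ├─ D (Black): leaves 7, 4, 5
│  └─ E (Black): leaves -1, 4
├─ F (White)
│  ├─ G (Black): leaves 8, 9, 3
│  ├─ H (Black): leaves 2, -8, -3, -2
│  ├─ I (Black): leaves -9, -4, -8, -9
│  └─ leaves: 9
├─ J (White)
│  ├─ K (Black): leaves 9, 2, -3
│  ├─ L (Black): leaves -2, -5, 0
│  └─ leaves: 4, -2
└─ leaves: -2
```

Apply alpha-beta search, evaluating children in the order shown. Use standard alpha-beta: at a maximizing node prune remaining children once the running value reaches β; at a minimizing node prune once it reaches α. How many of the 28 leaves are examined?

C [α=-∞,β=+∞]: v=-3
D [α=-3,β=+∞]: v=4
E [α=4,β=+∞]: v=-1 after child 1 ≤ α → α-cutoff, skip 1
B [α=-∞,β=+∞]: v=4
G [α=-∞,β=4]: v=3
H [α=3,β=4]: v=2 after child 1 ≤ α → α-cutoff, skip 3
I [α=3,β=4]: v=-9 after child 1 ≤ α → α-cutoff, skip 3
F [α=-∞,β=4]: v=9
K [α=-∞,β=4]: v=-3
L [α=-3,β=4]: v=-5 after child 2 ≤ α → α-cutoff, skip 1
J [α=-∞,β=4]: v=4 after child 3 ≥ β → β-cutoff, skip 1
Root [α=-∞,β=+∞]: v=-2
Leaves evaluated: 19 of 28.

19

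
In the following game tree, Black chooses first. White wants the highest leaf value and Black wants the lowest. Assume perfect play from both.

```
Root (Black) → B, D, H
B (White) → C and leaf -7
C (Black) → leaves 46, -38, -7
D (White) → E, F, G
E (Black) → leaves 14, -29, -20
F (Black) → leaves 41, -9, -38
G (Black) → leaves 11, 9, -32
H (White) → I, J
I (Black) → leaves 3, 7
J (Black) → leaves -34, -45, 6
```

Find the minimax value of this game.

C (Black): min(46, -38, -7) = -38
B (White): max(-38, -7) = -7
E (Black): min(14, -29, -20) = -29
F (Black): min(41, -9, -38) = -38
G (Black): min(11, 9, -32) = -32
D (White): max(-29, -38, -32) = -29
I (Black): min(3, 7) = 3
J (Black): min(-34, -45, 6) = -45
H (White): max(3, -45) = 3
Root (Black): min(-7, -29, 3) = -29

-29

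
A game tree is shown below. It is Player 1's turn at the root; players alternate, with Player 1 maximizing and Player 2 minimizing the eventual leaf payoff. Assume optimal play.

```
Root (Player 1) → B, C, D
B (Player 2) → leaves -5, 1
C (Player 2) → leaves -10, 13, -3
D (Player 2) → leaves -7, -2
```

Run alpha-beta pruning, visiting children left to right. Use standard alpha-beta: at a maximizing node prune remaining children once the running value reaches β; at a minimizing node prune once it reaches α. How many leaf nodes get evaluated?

B [α=-∞,β=+∞]: v=-5
C [α=-5,β=+∞]: v=-10 after child 1 ≤ α → α-cutoff, skip 2
D [α=-5,β=+∞]: v=-7 after child 1 ≤ α → α-cutoff, skip 1
Root [α=-∞,β=+∞]: v=-5
Leaves evaluated: 4 of 7.

4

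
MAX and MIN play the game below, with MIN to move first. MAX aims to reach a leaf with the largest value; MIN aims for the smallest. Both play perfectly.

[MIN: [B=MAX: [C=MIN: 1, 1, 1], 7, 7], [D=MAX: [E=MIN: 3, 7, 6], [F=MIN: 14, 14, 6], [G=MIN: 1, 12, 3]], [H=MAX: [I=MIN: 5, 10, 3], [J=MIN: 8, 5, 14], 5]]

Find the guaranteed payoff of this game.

C (MIN): min(1, 1, 1) = 1
B (MAX): max(1, 7, 7) = 7
E (MIN): min(3, 7, 6) = 3
F (MIN): min(14, 14, 6) = 6
G (MIN): min(1, 12, 3) = 1
D (MAX): max(3, 6, 1) = 6
I (MIN): min(5, 10, 3) = 3
J (MIN): min(8, 5, 14) = 5
H (MAX): max(3, 5, 5) = 5
Root (MIN): min(7, 6, 5) = 5

5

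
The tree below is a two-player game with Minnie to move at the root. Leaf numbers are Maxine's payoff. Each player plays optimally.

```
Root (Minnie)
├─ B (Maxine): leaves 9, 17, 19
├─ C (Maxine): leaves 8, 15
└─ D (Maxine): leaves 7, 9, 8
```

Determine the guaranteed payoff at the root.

B (Maxine): max(9, 17, 19) = 19
C (Maxine): max(8, 15) = 15
D (Maxine): max(7, 9, 8) = 9
Root (Minnie): min(19, 15, 9) = 9

9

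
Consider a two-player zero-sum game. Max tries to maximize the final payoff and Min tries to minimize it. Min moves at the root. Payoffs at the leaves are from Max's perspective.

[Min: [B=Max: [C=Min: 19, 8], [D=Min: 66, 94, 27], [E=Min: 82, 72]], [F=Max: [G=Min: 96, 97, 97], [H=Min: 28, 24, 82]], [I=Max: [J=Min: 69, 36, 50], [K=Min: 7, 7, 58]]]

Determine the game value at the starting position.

C (Min): min(19, 8) = 8
D (Min): min(66, 94, 27) = 27
E (Min): min(82, 72) = 72
B (Max): max(8, 27, 72) = 72
G (Min): min(96, 97, 97) = 96
H (Min): min(28, 24, 82) = 24
F (Max): max(96, 24) = 96
J (Min): min(69, 36, 50) = 36
K (Min): min(7, 7, 58) = 7
I (Max): max(36, 7) = 36
Root (Min): min(72, 96, 36) = 36

36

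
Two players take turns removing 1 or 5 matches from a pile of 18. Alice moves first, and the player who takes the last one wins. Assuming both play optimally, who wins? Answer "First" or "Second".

Mark each pile size as W (mover wins) or L (mover loses):
i:   0  1  2  3  4  5  6  7  8  9 10 11 12 13 14 15 16 17 18
     L  W  L  W  L  W  L  W  L  W  L  W  L  W  L  W  L  W  L
Position 18 is L, so the second player wins.

Second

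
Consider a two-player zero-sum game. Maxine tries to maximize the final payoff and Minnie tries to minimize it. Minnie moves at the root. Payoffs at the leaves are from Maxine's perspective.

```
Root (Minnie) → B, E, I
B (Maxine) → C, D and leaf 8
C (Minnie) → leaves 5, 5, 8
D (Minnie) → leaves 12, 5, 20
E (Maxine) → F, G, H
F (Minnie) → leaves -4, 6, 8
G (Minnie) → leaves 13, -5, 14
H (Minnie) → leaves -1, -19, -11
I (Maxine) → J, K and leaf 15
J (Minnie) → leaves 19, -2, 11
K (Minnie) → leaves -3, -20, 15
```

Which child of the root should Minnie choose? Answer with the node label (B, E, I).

E

C (Minnie): min(5, 5, 8) = 5
D (Minnie): min(12, 5, 20) = 5
B (Maxine): max(5, 5, 8) = 8
F (Minnie): min(-4, 6, 8) = -4
G (Minnie): min(13, -5, 14) = -5
H (Minnie): min(-1, -19, -11) = -19
E (Maxine): max(-4, -5, -19) = -4
J (Minnie): min(19, -2, 11) = -2
K (Minnie): min(-3, -20, 15) = -20
I (Maxine): max(-2, -20, 15) = 15
Root (Minnie): min(8, -4, 15) = -4
Minnie picks the child with the lowest value: E (value -4).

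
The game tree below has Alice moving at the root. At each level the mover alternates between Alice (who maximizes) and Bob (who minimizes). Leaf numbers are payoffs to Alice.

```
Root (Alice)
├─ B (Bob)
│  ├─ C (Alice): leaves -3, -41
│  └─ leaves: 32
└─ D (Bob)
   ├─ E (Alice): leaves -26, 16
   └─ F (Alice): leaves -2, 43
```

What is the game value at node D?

16

E: max(-26, 16) = 16
F: max(-2, 43) = 43
D: min(16, 43) = 16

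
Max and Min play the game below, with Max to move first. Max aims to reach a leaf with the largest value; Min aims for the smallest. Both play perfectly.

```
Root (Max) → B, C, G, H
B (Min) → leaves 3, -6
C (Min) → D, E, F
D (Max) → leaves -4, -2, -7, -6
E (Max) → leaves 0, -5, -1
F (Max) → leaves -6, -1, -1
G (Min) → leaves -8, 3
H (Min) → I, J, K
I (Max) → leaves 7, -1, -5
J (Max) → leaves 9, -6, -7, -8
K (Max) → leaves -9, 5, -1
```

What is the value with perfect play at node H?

I: max(7, -1, -5) = 7
J: max(9, -6, -7, -8) = 9
K: max(-9, 5, -1) = 5
H: min(7, 9, 5) = 5

5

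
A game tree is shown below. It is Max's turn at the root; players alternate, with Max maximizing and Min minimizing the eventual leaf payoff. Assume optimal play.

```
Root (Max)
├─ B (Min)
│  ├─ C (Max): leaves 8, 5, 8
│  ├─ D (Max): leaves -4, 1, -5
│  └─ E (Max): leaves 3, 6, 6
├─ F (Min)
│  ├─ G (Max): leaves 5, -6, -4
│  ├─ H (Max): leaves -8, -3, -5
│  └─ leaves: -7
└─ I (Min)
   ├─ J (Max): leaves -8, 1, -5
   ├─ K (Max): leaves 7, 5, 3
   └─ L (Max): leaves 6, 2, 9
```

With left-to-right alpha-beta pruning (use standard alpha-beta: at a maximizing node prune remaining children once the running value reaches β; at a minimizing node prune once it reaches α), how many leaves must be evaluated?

16

C [α=-∞,β=+∞]: v=8
D [α=-∞,β=8]: v=1
E [α=-∞,β=1]: v=3 after child 1 ≥ β → β-cutoff, skip 2
B [α=-∞,β=+∞]: v=1
G [α=1,β=+∞]: v=5
H [α=1,β=5]: v=-3
F [α=1,β=+∞]: v=-3 after child 2 ≤ α → α-cutoff, skip 1
J [α=1,β=+∞]: v=1
I [α=1,β=+∞]: v=1 after child 1 ≤ α → α-cutoff, skip 2
Root [α=-∞,β=+∞]: v=1
Leaves evaluated: 16 of 25.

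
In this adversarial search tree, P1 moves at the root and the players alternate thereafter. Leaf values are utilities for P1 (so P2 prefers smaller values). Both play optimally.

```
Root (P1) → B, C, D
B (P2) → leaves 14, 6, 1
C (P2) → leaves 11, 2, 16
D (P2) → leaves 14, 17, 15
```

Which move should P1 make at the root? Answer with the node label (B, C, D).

B (P2): min(14, 6, 1) = 1
C (P2): min(11, 2, 16) = 2
D (P2): min(14, 17, 15) = 14
Root (P1): max(1, 2, 14) = 14
P1 picks the child with the highest value: D (value 14).

D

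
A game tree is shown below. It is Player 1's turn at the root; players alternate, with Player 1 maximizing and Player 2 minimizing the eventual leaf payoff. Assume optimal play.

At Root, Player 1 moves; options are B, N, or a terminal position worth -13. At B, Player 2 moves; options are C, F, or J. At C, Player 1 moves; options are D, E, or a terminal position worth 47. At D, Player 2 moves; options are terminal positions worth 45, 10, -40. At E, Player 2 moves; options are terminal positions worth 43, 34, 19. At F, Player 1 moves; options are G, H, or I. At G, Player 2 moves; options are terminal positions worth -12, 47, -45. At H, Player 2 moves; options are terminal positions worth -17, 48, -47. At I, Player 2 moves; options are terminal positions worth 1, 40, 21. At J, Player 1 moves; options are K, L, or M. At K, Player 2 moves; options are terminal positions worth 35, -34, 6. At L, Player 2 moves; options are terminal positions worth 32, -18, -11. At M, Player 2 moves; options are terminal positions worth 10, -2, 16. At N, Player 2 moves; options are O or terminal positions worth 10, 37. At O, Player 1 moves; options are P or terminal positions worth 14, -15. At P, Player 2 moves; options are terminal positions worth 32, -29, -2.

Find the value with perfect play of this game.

D (Player 2): min(45, 10, -40) = -40
E (Player 2): min(43, 34, 19) = 19
C (Player 1): max(-40, 19, 47) = 47
G (Player 2): min(-12, 47, -45) = -45
H (Player 2): min(-17, 48, -47) = -47
I (Player 2): min(1, 40, 21) = 1
F (Player 1): max(-45, -47, 1) = 1
K (Player 2): min(35, -34, 6) = -34
L (Player 2): min(32, -18, -11) = -18
M (Player 2): min(10, -2, 16) = -2
J (Player 1): max(-34, -18, -2) = -2
B (Player 2): min(47, 1, -2) = -2
P (Player 2): min(32, -29, -2) = -29
O (Player 1): max(-29, 14, -15) = 14
N (Player 2): min(14, 10, 37) = 10
Root (Player 1): max(-2, 10, -13) = 10

10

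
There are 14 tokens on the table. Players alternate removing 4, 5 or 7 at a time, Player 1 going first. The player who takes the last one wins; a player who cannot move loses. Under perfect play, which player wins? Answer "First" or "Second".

Mark each pile size as W (mover wins) or L (mover loses):
i:   0  1  2  3  4  5  6  7  8  9 10 11 12 13 14
     L  L  L  L  W  W  W  W  W  W  W  L  L  L  L
Position 14 is L, so the second player wins.

Second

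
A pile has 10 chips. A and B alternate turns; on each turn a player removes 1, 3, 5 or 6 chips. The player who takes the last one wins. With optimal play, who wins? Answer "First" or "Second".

First

Compute winning (W) and losing (L) positions by backward induction:
i:   0  1  2  3  4  5  6  7  8  9 10
     L  W  L  W  L  W  W  W  W  W  W
Position 10 is W, so the first player wins.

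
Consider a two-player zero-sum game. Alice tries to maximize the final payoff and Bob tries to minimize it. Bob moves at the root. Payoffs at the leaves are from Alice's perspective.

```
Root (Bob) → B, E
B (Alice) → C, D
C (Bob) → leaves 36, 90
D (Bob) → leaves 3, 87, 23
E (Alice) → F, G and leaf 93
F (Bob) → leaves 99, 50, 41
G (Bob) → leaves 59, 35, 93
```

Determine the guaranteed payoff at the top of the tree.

36

C (Bob): min(36, 90) = 36
D (Bob): min(3, 87, 23) = 3
B (Alice): max(36, 3) = 36
F (Bob): min(99, 50, 41) = 41
G (Bob): min(59, 35, 93) = 35
E (Alice): max(41, 35, 93) = 93
Root (Bob): min(36, 93) = 36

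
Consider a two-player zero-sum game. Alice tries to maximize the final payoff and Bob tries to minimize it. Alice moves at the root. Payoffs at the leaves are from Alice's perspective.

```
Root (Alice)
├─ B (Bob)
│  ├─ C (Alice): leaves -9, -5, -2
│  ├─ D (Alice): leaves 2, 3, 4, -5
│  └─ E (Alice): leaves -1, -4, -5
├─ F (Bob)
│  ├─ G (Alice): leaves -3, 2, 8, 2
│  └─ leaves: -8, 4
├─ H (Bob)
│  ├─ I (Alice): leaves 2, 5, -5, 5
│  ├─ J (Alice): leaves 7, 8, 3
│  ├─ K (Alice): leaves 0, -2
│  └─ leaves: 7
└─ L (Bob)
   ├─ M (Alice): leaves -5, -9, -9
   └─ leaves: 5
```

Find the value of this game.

C (Alice): max(-9, -5, -2) = -2
D (Alice): max(2, 3, 4, -5) = 4
E (Alice): max(-1, -4, -5) = -1
B (Bob): min(-2, 4, -1) = -2
G (Alice): max(-3, 2, 8, 2) = 8
F (Bob): min(8, -8, 4) = -8
I (Alice): max(2, 5, -5, 5) = 5
J (Alice): max(7, 8, 3) = 8
K (Alice): max(0, -2) = 0
H (Bob): min(5, 8, 0, 7) = 0
M (Alice): max(-5, -9, -9) = -5
L (Bob): min(-5, 5) = -5
Root (Alice): max(-2, -8, 0, -5) = 0

0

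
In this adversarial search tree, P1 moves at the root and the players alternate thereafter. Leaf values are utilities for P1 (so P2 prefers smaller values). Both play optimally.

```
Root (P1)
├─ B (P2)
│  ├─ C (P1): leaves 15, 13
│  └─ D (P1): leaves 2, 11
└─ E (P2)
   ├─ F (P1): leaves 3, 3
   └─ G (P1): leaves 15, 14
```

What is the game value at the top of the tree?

11

C (P1): max(15, 13) = 15
D (P1): max(2, 11) = 11
B (P2): min(15, 11) = 11
F (P1): max(3, 3) = 3
G (P1): max(15, 14) = 15
E (P2): min(3, 15) = 3
Root (P1): max(11, 3) = 11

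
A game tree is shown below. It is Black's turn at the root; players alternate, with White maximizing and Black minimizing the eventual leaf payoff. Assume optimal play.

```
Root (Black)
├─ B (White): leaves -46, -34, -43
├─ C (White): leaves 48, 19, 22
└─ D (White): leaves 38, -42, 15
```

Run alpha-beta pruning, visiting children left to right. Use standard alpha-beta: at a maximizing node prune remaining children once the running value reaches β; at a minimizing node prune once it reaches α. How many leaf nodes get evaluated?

B [α=-∞,β=+∞]: v=-34
C [α=-∞,β=-34]: v=48 after child 1 ≥ β → β-cutoff, skip 2
D [α=-∞,β=-34]: v=38 after child 1 ≥ β → β-cutoff, skip 2
Root [α=-∞,β=+∞]: v=-34
Leaves evaluated: 5 of 9.

5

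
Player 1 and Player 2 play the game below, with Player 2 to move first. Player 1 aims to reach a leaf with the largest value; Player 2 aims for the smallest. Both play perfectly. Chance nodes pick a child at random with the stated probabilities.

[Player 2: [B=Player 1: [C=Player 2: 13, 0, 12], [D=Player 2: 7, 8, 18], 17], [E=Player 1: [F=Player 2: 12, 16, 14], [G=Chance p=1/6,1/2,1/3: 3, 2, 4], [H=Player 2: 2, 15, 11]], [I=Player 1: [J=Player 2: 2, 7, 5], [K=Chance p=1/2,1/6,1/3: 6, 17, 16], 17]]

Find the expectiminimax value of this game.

C (Player 2): min(13, 0, 12) = 0
D (Player 2): min(7, 8, 18) = 7
B (Player 1): max(0, 7, 17) = 17
F (Player 2): min(12, 16, 14) = 12
G (Chance): 1/6·3 + 1/2·2 + 1/3·4 = 2.83
H (Player 2): min(2, 15, 11) = 2
E (Player 1): max(12, 2.83, 2) = 12
J (Player 2): min(2, 7, 5) = 2
K (Chance): 1/2·6 + 1/6·17 + 1/3·16 = 11.17
I (Player 1): max(2, 11.17, 17) = 17
Root (Player 2): min(17, 12, 17) = 12

12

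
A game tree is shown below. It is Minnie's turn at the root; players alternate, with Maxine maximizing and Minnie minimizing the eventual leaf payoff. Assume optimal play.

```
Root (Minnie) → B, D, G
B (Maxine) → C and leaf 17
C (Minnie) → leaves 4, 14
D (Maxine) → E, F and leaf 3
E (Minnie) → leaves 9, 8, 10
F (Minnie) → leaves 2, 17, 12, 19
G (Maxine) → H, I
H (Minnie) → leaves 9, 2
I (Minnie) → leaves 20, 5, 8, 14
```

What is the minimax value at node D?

8

E: min(9, 8, 10) = 8
F: min(2, 17, 12, 19) = 2
D: max(8, 2, 3) = 8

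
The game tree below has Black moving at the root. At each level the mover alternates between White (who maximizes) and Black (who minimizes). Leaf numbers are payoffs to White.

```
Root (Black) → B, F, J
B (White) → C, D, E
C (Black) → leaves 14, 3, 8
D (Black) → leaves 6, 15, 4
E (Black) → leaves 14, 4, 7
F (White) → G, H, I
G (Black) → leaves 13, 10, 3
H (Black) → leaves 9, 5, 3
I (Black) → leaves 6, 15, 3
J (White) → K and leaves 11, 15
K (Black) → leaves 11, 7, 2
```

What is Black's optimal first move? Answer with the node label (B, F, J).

F

C (Black): min(14, 3, 8) = 3
D (Black): min(6, 15, 4) = 4
E (Black): min(14, 4, 7) = 4
B (White): max(3, 4, 4) = 4
G (Black): min(13, 10, 3) = 3
H (Black): min(9, 5, 3) = 3
I (Black): min(6, 15, 3) = 3
F (White): max(3, 3, 3) = 3
K (Black): min(11, 7, 2) = 2
J (White): max(2, 11, 15) = 15
Root (Black): min(4, 3, 15) = 3
Black picks the child with the lowest value: F (value 3).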